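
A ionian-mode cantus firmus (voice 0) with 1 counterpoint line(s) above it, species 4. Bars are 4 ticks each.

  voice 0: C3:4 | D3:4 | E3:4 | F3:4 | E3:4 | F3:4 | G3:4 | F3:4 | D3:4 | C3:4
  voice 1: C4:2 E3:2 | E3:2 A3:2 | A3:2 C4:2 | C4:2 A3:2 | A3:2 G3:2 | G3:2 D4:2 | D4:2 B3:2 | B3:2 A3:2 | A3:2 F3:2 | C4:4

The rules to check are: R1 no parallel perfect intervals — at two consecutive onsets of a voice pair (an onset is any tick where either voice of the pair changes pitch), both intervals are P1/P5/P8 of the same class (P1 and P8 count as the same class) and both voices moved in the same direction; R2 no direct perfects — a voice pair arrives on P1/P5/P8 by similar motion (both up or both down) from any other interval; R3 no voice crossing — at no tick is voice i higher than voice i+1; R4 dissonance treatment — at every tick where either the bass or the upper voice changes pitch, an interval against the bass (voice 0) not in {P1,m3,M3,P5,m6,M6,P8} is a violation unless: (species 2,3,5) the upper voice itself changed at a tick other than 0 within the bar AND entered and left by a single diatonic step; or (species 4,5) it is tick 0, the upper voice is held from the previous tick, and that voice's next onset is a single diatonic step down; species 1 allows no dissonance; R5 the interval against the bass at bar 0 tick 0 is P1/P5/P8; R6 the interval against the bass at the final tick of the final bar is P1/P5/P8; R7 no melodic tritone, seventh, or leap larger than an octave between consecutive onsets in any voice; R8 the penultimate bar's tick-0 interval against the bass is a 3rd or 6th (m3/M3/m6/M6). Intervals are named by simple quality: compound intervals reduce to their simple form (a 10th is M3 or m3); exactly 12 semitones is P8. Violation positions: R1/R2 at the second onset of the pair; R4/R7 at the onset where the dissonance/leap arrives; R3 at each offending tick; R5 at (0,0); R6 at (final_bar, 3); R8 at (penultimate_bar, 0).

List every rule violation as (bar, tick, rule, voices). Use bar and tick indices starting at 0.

(1, 0, R4, (0, 1))
(2, 0, R4, (0, 1))
(5, 0, R4, (0, 1))
(8, 0, R8, (0, 1))

bar 0: v0=C3 v1=C4 downbeat P8
bar 1: v0=D3 v1=E3 downbeat M2
bar 2: v0=E3 v1=A3 downbeat P4
bar 3: v0=F3 v1=C4 downbeat P5
bar 4: v0=E3 v1=A3 downbeat P4
bar 5: v0=F3 v1=G3 downbeat M2
bar 6: v0=G3 v1=D4 downbeat P5
bar 7: v0=F3 v1=B3 downbeat TT
bar 8: v0=D3 v1=A3 downbeat P5
bar 9: v0=C3 v1=C4 downbeat P8
  -> R4 @ bar 1 tick 0 v(0, 1): D3/E3 M2 untreated
  -> R4 @ bar 2 tick 0 v(0, 1): E3/A3 P4 untreated
  -> R4 @ bar 5 tick 0 v(0, 1): F3/G3 M2 untreated
  -> R8 @ bar 8 tick 0 v(0, 1): penult P5 not 3rd/6th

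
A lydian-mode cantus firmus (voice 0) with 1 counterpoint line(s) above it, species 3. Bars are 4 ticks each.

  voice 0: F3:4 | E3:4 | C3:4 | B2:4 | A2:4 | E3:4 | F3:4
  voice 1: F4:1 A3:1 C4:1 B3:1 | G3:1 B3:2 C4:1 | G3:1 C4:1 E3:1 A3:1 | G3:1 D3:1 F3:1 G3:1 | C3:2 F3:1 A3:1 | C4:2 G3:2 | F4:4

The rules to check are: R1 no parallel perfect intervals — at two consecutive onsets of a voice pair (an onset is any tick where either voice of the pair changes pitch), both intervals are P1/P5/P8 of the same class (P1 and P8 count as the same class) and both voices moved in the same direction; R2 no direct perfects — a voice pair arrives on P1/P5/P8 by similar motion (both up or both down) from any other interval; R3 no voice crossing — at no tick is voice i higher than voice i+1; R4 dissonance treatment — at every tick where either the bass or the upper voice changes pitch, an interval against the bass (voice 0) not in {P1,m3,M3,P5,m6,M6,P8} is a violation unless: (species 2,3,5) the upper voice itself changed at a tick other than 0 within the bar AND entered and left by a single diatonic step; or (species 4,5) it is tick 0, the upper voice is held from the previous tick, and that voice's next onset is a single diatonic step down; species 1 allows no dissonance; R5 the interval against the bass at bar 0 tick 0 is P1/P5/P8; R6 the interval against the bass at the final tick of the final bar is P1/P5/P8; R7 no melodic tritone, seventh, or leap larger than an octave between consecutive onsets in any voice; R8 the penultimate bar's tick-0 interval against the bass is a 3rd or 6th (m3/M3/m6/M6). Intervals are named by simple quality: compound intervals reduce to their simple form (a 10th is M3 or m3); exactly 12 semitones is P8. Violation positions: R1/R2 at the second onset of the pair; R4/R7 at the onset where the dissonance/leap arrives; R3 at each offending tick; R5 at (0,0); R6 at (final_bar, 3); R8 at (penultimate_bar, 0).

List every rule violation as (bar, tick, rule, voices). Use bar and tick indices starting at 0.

(0, 3, R4, (0, 1))
(2, 0, R2, (0, 1))
(3, 2, R4, (0, 1))
(6, 0, R2, (0, 1))
(6, 0, R7, (1,))

bar 0: v0=F3 v1=F4 downbeat P8
bar 1: v0=E3 v1=G3 downbeat m3
bar 2: v0=C3 v1=G3 downbeat P5
bar 3: v0=B2 v1=G3 downbeat m6
bar 4: v0=A2 v1=C3 downbeat m3
bar 5: v0=E3 v1=C4 downbeat m6
bar 6: v0=F3 v1=F4 downbeat P8
  -> R4 @ bar 0 tick 3 v(0, 1): F3/B3 TT untreated
  -> R2 @ bar 2 tick 0 v(0, 1): E3/C4 m6 -> C3/G3 P5 similar
  -> R4 @ bar 3 tick 2 v(0, 1): B2/F3 TT untreated
  -> R2 @ bar 6 tick 0 v(0, 1): E3/G3 m3 -> F3/F4 P8 similar
  -> R7 @ bar 6 tick 0 v(1,): G3->F4 leap 10st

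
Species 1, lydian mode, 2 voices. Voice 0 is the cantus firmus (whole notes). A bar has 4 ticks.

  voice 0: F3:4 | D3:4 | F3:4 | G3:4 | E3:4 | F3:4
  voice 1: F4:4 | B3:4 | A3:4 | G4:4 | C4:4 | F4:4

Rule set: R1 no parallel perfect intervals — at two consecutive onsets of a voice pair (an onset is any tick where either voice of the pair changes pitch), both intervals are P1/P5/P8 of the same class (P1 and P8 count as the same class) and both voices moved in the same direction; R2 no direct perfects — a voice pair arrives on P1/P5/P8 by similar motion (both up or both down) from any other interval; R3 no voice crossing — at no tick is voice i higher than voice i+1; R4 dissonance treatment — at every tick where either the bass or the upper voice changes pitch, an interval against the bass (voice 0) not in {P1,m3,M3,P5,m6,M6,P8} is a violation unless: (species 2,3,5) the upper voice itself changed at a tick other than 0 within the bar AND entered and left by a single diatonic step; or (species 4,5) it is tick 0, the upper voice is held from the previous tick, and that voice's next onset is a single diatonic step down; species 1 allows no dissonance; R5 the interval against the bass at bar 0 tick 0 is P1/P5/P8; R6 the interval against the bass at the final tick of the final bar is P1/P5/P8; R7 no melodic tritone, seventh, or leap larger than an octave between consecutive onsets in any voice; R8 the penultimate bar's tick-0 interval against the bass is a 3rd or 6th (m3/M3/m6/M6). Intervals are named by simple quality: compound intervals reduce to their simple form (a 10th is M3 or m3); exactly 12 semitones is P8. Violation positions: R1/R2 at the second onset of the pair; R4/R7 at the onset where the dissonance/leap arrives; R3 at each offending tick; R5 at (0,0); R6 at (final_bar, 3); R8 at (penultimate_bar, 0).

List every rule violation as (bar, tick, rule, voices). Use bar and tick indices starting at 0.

bar 0: v0=F3 v1=F4 downbeat P8
bar 1: v0=D3 v1=B3 downbeat M6
bar 2: v0=F3 v1=A3 downbeat M3
bar 3: v0=G3 v1=G4 downbeat P8
bar 4: v0=E3 v1=C4 downbeat m6
bar 5: v0=F3 v1=F4 downbeat P8
  -> R7 @ bar 1 tick 0 v(1,): F4->B3 leap 6st
  -> R2 @ bar 3 tick 0 v(0, 1): F3/A3 M3 -> G3/G4 P8 similar
  -> R7 @ bar 3 tick 0 v(1,): A3->G4 leap 10st
  -> R2 @ bar 5 tick 0 v(0, 1): E3/C4 m6 -> F3/F4 P8 similar

(1, 0, R7, (1,))
(3, 0, R2, (0, 1))
(3, 0, R7, (1,))
(5, 0, R2, (0, 1))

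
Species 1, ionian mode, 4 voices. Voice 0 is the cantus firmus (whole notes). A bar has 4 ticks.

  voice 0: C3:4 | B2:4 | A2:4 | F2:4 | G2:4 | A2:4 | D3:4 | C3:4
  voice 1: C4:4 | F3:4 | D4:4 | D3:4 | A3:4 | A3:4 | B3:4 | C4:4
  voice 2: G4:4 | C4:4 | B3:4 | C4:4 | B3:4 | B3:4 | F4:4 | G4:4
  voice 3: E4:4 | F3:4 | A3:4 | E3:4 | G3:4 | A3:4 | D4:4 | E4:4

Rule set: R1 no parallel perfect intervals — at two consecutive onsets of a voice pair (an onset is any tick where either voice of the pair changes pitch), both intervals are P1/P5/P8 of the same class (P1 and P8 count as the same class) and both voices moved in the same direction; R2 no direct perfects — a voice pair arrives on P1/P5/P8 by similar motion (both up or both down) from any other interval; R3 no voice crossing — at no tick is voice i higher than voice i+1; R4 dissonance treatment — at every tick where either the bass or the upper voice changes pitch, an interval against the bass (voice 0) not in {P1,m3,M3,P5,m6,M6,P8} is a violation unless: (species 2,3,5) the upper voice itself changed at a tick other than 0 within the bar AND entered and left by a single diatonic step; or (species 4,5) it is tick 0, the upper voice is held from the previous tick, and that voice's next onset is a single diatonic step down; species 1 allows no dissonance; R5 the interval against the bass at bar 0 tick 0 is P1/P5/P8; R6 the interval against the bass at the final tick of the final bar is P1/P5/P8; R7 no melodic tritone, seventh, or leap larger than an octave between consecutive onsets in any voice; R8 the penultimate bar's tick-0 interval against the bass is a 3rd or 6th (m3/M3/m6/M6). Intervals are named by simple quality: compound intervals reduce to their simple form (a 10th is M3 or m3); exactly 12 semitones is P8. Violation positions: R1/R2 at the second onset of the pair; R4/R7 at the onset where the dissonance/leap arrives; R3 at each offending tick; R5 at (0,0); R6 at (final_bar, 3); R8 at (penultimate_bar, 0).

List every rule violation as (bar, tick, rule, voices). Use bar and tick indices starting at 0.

bar 0: v0=C3 v1=C4 v2=G4 v3=E4 downbeat M3
bar 1: v0=B2 v1=F3 v2=C4 v3=F3 downbeat TT
bar 2: v0=A2 v1=D4 v2=B3 v3=A3 downbeat P8
bar 3: v0=F2 v1=D3 v2=C4 v3=E3 downbeat M7
bar 4: v0=G2 v1=A3 v2=B3 v3=G3 downbeat P8
bar 5: v0=A2 v1=A3 v2=B3 v3=A3 downbeat P8
bar 6: v0=D3 v1=B3 v2=F4 v3=D4 downbeat P8
bar 7: v0=C3 v1=C4 v2=G4 v3=E4 downbeat M3
  -> R3 @ bar 0 tick 0 v(2, 3): G4 above E4
  -> R5 @ bar 0 tick 0 v(0, 3): opens on M3
  -> R3 @ bar 0 tick 1 v(2, 3): G4 above E4
  -> R3 @ bar 0 tick 2 v(2, 3): G4 above E4
  -> R3 @ bar 0 tick 3 v(2, 3): G4 above E4
  -> R1 @ bar 1 tick 0 v(1, 2): C4/G4 P5 -> F3/C4 P5 similar
  -> R2 @ bar 1 tick 0 v(1, 3): C4/E4 M3 -> F3/F3 P1 similar
  -> R2 @ bar 1 tick 0 v(2, 3): G4/E4 m3 -> C4/F3 P5 similar
  -> R3 @ bar 1 tick 0 v(2, 3): C4 above F3
  -> R4 @ bar 1 tick 0 v(0, 1): B2/F3 TT untreated
  -> R4 @ bar 1 tick 0 v(0, 2): B2/C4 m2 untreated
  -> R4 @ bar 1 tick 0 v(0, 3): B2/F3 TT untreated
  -> R7 @ bar 1 tick 0 v(3,): E4->F3 leap 11st
  -> R3 @ bar 1 tick 1 v(2, 3): C4 above F3
  -> R3 @ bar 1 tick 2 v(2, 3): C4 above F3
  -> R3 @ bar 1 tick 3 v(2, 3): C4 above F3
  -> R3 @ bar 2 tick 0 v(1, 2): D4 above B3
  -> R3 @ bar 2 tick 0 v(2, 3): B3 above A3
  -> R4 @ bar 2 tick 0 v(0, 1): A2/D4 P4 untreated
  -> R4 @ bar 2 tick 0 v(0, 2): A2/B3 M2 untreated
  -> R3 @ bar 2 tick 1 v(1, 2): D4 above B3
  -> R3 @ bar 2 tick 1 v(2, 3): B3 above A3
  -> R3 @ bar 2 tick 2 v(1, 2): D4 above B3
  -> R3 @ bar 2 tick 2 v(2, 3): B3 above A3
  -> R3 @ bar 2 tick 3 v(1, 2): D4 above B3
  -> R3 @ bar 2 tick 3 v(2, 3): B3 above A3
  -> R3 @ bar 3 tick 0 v(2, 3): C4 above E3
  -> R4 @ bar 3 tick 0 v(0, 3): F2/E3 M7 untreated
  -> R3 @ bar 3 tick 1 v(2, 3): C4 above E3
  -> R3 @ bar 3 tick 2 v(2, 3): C4 above E3
  -> R3 @ bar 3 tick 3 v(2, 3): C4 above E3
  -> R2 @ bar 4 tick 0 v(0, 3): F2/E3 M7 -> G2/G3 P8 similar
  -> R3 @ bar 4 tick 0 v(2, 3): B3 above G3
  -> R4 @ bar 4 tick 0 v(0, 1): G2/A3 M2 untreated
  -> R3 @ bar 4 tick 1 v(2, 3): B3 above G3
  -> R3 @ bar 4 tick 2 v(2, 3): B3 above G3
  -> R3 @ bar 4 tick 3 v(2, 3): B3 above G3
  -> R1 @ bar 5 tick 0 v(0, 3): G2/G3 P8 -> A2/A3 P8 similar
  -> R3 @ bar 5 tick 0 v(2, 3): B3 above A3
  -> R4 @ bar 5 tick 0 v(0, 2): A2/B3 M2 untreated
  -> R3 @ bar 5 tick 1 v(2, 3): B3 above A3
  -> R3 @ bar 5 tick 2 v(2, 3): B3 above A3
  -> R3 @ bar 5 tick 3 v(2, 3): B3 above A3
  -> R1 @ bar 6 tick 0 v(0, 3): A2/A3 P8 -> D3/D4 P8 similar
  -> R3 @ bar 6 tick 0 v(2, 3): F4 above D4
  -> R7 @ bar 6 tick 0 v(2,): B3->F4 leap 6st
  -> R8 @ bar 6 tick 0 v(0, 3): penult P8 not 3rd/6th
  -> R3 @ bar 6 tick 1 v(2, 3): F4 above D4
  -> R3 @ bar 6 tick 2 v(2, 3): F4 above D4
  -> R3 @ bar 6 tick 3 v(2, 3): F4 above D4
  -> R2 @ bar 7 tick 0 v(1, 2): B3/F4 TT -> C4/G4 P5 similar
  -> R3 @ bar 7 tick 0 v(2, 3): G4 above E4
  -> R3 @ bar 7 tick 1 v(2, 3): G4 above E4
  -> R3 @ bar 7 tick 2 v(2, 3): G4 above E4
  -> R3 @ bar 7 tick 3 v(2, 3): G4 above E4
  -> R6 @ bar 7 tick 3 v(0, 3): closes on M3

(0, 0, R3, (2, 3))
(0, 0, R5, (0, 3))
(0, 1, R3, (2, 3))
(0, 2, R3, (2, 3))
(0, 3, R3, (2, 3))
(1, 0, R1, (1, 2))
(1, 0, R2, (1, 3))
(1, 0, R2, (2, 3))
(1, 0, R3, (2, 3))
(1, 0, R4, (0, 1))
(1, 0, R4, (0, 2))
(1, 0, R4, (0, 3))
(1, 0, R7, (3,))
(1, 1, R3, (2, 3))
(1, 2, R3, (2, 3))
(1, 3, R3, (2, 3))
(2, 0, R3, (1, 2))
(2, 0, R3, (2, 3))
(2, 0, R4, (0, 1))
(2, 0, R4, (0, 2))
(2, 1, R3, (1, 2))
(2, 1, R3, (2, 3))
(2, 2, R3, (1, 2))
(2, 2, R3, (2, 3))
(2, 3, R3, (1, 2))
(2, 3, R3, (2, 3))
(3, 0, R3, (2, 3))
(3, 0, R4, (0, 3))
(3, 1, R3, (2, 3))
(3, 2, R3, (2, 3))
(3, 3, R3, (2, 3))
(4, 0, R2, (0, 3))
(4, 0, R3, (2, 3))
(4, 0, R4, (0, 1))
(4, 1, R3, (2, 3))
(4, 2, R3, (2, 3))
(4, 3, R3, (2, 3))
(5, 0, R1, (0, 3))
(5, 0, R3, (2, 3))
(5, 0, R4, (0, 2))
(5, 1, R3, (2, 3))
(5, 2, R3, (2, 3))
(5, 3, R3, (2, 3))
(6, 0, R1, (0, 3))
(6, 0, R3, (2, 3))
(6, 0, R7, (2,))
(6, 0, R8, (0, 3))
(6, 1, R3, (2, 3))
(6, 2, R3, (2, 3))
(6, 3, R3, (2, 3))
(7, 0, R2, (1, 2))
(7, 0, R3, (2, 3))
(7, 1, R3, (2, 3))
(7, 2, R3, (2, 3))
(7, 3, R3, (2, 3))
(7, 3, R6, (0, 3))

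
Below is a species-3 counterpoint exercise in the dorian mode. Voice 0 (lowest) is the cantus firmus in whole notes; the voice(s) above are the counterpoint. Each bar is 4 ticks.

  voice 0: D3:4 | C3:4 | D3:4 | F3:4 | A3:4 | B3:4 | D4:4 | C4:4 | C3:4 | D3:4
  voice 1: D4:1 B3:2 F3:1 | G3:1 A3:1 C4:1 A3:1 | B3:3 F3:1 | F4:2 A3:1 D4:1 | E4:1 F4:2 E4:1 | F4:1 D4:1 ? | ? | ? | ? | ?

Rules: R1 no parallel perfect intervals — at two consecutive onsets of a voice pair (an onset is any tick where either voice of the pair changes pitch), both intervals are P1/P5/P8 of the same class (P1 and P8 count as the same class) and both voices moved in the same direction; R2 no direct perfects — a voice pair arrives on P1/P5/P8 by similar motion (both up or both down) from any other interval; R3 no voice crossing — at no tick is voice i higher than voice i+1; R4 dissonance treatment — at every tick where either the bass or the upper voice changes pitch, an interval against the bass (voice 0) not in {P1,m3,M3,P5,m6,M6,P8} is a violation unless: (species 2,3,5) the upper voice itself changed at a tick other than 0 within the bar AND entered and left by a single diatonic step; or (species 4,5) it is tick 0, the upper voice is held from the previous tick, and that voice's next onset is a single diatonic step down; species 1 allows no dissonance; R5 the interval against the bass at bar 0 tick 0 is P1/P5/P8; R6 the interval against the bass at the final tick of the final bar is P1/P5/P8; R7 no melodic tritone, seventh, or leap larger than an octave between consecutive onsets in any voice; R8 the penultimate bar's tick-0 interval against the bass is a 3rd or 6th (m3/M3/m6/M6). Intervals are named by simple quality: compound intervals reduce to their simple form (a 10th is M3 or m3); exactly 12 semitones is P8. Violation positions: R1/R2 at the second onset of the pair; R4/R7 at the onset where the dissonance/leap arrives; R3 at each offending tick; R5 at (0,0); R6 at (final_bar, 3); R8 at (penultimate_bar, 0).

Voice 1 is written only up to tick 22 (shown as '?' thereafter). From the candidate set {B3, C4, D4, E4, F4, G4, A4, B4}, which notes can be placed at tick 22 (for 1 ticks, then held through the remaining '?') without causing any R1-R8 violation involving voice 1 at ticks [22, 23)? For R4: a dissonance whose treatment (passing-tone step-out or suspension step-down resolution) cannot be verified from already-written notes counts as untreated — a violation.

B3: legal
C4: violates R4
D4: legal
E4: violates R4
F4: violates R4
G4: legal
A4: violates R4
B4: legal

{B3, B4, D4, G4}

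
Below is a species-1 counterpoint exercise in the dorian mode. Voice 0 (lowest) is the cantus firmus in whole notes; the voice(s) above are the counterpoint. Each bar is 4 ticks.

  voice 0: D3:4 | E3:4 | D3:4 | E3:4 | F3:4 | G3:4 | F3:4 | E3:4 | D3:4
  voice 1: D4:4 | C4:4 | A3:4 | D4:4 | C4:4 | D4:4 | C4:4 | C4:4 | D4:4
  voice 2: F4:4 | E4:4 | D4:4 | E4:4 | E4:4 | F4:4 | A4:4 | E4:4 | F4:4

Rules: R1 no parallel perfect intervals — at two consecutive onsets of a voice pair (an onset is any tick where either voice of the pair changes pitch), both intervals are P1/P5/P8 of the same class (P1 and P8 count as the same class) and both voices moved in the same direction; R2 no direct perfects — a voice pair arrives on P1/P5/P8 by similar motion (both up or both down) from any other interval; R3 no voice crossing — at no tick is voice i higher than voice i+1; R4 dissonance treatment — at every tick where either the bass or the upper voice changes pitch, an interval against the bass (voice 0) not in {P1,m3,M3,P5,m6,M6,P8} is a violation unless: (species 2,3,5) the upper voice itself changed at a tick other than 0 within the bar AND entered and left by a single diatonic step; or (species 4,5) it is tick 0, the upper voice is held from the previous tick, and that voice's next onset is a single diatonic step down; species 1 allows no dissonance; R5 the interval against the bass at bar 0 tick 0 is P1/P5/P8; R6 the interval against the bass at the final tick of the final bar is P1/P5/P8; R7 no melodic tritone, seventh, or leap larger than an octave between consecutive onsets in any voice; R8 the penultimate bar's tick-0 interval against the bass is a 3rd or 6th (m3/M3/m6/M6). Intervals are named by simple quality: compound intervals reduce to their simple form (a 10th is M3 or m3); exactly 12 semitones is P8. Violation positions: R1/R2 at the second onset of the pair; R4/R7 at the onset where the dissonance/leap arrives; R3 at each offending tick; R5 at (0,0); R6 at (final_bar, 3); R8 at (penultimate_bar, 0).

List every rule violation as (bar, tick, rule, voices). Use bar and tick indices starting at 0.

(0, 0, R5, (0, 2))
(2, 0, R1, (0, 2))
(2, 0, R2, (0, 1))
(3, 0, R1, (0, 2))
(3, 0, R4, (0, 1))
(4, 0, R4, (0, 2))
(5, 0, R1, (0, 1))
(5, 0, R4, (0, 2))
(6, 0, R1, (0, 1))
(7, 0, R2, (0, 2))
(7, 0, R8, (0, 2))
(8, 3, R6, (0, 2))

bar 0: v0=D3 v1=D4 v2=F4 downbeat m3
bar 1: v0=E3 v1=C4 v2=E4 downbeat P8
bar 2: v0=D3 v1=A3 v2=D4 downbeat P8
bar 3: v0=E3 v1=D4 v2=E4 downbeat P8
bar 4: v0=F3 v1=C4 v2=E4 downbeat M7
bar 5: v0=G3 v1=D4 v2=F4 downbeat m7
bar 6: v0=F3 v1=C4 v2=A4 downbeat M3
bar 7: v0=E3 v1=C4 v2=E4 downbeat P8
bar 8: v0=D3 v1=D4 v2=F4 downbeat m3
  -> R5 @ bar 0 tick 0 v(0, 2): opens on m3
  -> R1 @ bar 2 tick 0 v(0, 2): E3/E4 P8 -> D3/D4 P8 similar
  -> R2 @ bar 2 tick 0 v(0, 1): E3/C4 m6 -> D3/A3 P5 similar
  -> R1 @ bar 3 tick 0 v(0, 2): D3/D4 P8 -> E3/E4 P8 similar
  -> R4 @ bar 3 tick 0 v(0, 1): E3/D4 m7 untreated
  -> R4 @ bar 4 tick 0 v(0, 2): F3/E4 M7 untreated
  -> R1 @ bar 5 tick 0 v(0, 1): F3/C4 P5 -> G3/D4 P5 similar
  -> R4 @ bar 5 tick 0 v(0, 2): G3/F4 m7 untreated
  -> R1 @ bar 6 tick 0 v(0, 1): G3/D4 P5 -> F3/C4 P5 similar
  -> R2 @ bar 7 tick 0 v(0, 2): F3/A4 M3 -> E3/E4 P8 similar
  -> R8 @ bar 7 tick 0 v(0, 2): penult P8 not 3rd/6th
  -> R6 @ bar 8 tick 3 v(0, 2): closes on m3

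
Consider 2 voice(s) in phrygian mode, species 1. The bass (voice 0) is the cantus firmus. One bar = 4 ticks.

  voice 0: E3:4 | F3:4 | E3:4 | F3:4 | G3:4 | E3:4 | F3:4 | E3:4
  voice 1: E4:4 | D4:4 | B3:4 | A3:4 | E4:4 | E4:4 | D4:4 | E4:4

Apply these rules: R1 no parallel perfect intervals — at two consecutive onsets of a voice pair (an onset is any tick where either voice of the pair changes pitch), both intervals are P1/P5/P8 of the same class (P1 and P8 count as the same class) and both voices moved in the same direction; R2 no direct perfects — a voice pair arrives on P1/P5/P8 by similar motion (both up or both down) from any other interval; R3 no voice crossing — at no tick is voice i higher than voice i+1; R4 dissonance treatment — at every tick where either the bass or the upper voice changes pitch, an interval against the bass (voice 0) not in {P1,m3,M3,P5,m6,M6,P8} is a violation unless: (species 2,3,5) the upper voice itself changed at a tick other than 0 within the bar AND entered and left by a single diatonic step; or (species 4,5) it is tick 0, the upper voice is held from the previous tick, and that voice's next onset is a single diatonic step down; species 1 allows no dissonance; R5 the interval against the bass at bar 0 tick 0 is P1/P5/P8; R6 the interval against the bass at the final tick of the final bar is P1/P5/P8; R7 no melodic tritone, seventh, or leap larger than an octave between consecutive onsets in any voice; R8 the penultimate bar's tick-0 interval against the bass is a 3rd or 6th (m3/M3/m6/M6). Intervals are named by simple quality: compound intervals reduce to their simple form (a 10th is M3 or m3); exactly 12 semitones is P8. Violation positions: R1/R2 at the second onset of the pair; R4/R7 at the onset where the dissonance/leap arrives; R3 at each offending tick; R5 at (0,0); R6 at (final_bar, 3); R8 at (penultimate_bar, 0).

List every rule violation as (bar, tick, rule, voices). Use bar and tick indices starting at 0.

bar 0: v0=E3 v1=E4 downbeat P8
bar 1: v0=F3 v1=D4 downbeat M6
bar 2: v0=E3 v1=B3 downbeat P5
bar 3: v0=F3 v1=A3 downbeat M3
bar 4: v0=G3 v1=E4 downbeat M6
bar 5: v0=E3 v1=E4 downbeat P8
bar 6: v0=F3 v1=D4 downbeat M6
bar 7: v0=E3 v1=E4 downbeat P8
  -> R2 @ bar 2 tick 0 v(0, 1): F3/D4 M6 -> E3/B3 P5 similar

(2, 0, R2, (0, 1))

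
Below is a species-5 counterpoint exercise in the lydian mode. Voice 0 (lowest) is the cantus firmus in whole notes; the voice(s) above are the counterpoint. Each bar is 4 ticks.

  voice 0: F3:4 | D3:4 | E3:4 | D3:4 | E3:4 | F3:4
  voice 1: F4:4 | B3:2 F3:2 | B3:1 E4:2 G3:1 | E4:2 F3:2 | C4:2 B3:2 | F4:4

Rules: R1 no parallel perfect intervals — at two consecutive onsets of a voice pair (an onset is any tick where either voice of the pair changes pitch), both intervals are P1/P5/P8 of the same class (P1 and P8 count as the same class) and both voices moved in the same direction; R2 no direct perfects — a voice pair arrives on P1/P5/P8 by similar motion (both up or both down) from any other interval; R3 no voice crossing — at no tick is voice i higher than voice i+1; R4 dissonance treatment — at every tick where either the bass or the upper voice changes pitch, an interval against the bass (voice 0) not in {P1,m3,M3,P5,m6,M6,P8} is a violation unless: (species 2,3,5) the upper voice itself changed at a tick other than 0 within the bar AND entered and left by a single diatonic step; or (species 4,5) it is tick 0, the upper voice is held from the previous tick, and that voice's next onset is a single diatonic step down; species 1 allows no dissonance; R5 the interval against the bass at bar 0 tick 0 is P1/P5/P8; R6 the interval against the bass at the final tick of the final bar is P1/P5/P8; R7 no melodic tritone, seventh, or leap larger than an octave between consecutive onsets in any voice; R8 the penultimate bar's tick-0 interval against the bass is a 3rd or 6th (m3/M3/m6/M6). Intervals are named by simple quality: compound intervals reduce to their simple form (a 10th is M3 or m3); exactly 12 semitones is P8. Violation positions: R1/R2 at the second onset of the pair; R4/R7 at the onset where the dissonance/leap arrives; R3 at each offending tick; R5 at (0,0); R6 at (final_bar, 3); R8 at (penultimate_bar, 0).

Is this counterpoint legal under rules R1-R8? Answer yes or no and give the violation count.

No (8 violations)

bar 0: v0=F3 v1=F4 (P8)
bar 1: v0=D3 v1=B3 (M6)
bar 2: v0=E3 v1=B3 (P5)
bar 3: v0=D3 v1=E4 (M2)
bar 4: v0=E3 v1=C4 (m6)
bar 5: v0=F3 v1=F4 (P8)
  R7 @ bar1.0: F4->B3 leap 6st
  R7 @ bar1.2: B3->F3 leap 6st
  R2 @ bar2.0: D3/F3 m3 -> E3/B3 P5 similar
  R7 @ bar2.0: F3->B3 leap 6st
  R4 @ bar3.0: D3/E4 M2 untreated
  R7 @ bar3.2: E4->F3 leap 11st
  R2 @ bar5.0: E3/B3 P5 -> F3/F4 P8 similar
  R7 @ bar5.0: B3->F4 leap 6st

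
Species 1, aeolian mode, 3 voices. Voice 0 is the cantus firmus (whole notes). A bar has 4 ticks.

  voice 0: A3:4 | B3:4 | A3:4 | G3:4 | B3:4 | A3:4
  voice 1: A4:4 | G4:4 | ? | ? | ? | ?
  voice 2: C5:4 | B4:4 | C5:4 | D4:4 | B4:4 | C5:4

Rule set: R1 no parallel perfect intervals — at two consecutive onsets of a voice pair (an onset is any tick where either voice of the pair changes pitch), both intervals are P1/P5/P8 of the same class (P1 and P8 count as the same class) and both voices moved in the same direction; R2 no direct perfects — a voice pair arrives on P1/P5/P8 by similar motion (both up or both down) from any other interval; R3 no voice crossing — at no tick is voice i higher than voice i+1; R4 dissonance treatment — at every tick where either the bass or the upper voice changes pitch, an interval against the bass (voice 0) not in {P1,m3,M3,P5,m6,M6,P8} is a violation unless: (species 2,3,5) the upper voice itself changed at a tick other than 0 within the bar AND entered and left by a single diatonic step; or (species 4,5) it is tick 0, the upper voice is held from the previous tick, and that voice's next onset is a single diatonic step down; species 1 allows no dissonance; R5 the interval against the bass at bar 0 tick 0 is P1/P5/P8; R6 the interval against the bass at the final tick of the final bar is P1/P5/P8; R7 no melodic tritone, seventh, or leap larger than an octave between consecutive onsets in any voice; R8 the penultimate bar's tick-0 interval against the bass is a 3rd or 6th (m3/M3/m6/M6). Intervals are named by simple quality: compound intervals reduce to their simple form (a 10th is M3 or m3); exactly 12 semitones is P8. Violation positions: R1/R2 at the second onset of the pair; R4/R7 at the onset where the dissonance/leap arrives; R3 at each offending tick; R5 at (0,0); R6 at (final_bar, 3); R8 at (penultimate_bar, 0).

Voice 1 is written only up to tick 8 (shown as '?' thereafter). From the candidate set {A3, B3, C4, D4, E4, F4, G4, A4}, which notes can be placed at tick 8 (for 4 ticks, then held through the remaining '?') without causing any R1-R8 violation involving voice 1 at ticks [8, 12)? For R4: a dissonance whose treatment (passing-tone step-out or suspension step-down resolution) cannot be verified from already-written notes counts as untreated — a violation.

{A4, C4, F4}

A3: violates R2,R7
B3: violates R4
C4: legal
D4: violates R4
E4: violates R2
F4: legal
G4: violates R4
A4: legal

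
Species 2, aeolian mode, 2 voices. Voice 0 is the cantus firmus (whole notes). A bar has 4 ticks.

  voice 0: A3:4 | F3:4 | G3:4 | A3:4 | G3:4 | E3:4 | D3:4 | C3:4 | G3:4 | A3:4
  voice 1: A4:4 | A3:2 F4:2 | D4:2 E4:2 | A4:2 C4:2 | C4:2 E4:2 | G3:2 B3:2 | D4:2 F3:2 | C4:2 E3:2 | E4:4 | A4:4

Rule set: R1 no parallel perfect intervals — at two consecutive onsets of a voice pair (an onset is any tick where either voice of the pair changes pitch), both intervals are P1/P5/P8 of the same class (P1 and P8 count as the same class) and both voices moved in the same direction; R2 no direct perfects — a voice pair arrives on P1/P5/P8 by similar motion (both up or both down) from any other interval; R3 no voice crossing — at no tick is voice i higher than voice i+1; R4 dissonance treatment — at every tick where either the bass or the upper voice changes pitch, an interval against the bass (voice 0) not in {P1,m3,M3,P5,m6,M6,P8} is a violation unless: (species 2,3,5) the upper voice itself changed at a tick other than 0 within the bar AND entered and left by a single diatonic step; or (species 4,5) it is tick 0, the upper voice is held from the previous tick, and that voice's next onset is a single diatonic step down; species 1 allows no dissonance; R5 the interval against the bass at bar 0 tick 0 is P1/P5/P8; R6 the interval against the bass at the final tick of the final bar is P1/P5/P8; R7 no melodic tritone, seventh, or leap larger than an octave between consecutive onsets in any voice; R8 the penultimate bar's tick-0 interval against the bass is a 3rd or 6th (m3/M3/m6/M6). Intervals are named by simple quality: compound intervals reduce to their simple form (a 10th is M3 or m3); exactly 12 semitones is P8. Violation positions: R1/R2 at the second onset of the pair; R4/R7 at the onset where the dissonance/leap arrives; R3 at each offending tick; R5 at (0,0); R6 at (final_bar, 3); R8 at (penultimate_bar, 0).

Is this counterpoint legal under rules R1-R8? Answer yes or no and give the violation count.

bar 0: v0=A3 v1=A4 (P8)
bar 1: v0=F3 v1=A3 (M3)
bar 2: v0=G3 v1=D4 (P5)
bar 3: v0=A3 v1=A4 (P8)
bar 4: v0=G3 v1=C4 (P4)
bar 5: v0=E3 v1=G3 (m3)
bar 6: v0=D3 v1=D4 (P8)
bar 7: v0=C3 v1=C4 (P8)
bar 8: v0=G3 v1=E4 (M6)
bar 9: v0=A3 v1=A4 (P8)
  R2 @ bar3.0: G3/E4 M6 -> A3/A4 P8 similar
  R4 @ bar4.0: G3/C4 P4 untreated
  R2 @ bar9.0: G3/E4 M6 -> A3/A4 P8 similar

No (3 violations)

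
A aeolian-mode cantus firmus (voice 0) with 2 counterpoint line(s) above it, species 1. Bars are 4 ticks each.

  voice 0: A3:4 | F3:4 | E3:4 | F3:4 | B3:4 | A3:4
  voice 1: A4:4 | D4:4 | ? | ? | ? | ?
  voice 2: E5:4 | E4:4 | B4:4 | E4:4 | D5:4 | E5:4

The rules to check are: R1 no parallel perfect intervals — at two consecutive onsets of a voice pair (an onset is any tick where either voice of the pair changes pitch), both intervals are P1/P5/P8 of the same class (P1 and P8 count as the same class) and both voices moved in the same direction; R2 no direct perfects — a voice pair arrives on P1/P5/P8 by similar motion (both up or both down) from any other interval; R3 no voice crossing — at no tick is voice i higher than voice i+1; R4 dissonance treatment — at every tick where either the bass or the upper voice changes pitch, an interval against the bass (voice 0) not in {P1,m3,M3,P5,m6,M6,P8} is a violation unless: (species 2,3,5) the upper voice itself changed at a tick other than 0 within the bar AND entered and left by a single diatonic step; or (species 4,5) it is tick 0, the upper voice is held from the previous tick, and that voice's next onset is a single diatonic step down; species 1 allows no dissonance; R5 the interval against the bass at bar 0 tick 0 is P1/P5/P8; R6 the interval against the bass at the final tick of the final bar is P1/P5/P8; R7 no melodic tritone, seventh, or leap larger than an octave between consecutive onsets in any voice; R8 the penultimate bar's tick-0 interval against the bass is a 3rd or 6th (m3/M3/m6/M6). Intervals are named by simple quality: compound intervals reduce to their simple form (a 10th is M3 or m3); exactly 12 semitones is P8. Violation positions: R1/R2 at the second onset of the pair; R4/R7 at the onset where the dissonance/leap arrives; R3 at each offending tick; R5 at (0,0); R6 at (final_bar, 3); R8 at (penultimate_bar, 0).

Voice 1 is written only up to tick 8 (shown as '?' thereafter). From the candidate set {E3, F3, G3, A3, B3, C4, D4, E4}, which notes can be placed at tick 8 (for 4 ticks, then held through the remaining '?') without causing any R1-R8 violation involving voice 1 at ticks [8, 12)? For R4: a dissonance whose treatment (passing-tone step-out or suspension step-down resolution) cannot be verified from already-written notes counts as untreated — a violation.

{C4, G3}

E3: violates R2,R7
F3: violates R4
G3: legal
A3: violates R4
B3: violates R2
C4: legal
D4: violates R4
E4: violates R2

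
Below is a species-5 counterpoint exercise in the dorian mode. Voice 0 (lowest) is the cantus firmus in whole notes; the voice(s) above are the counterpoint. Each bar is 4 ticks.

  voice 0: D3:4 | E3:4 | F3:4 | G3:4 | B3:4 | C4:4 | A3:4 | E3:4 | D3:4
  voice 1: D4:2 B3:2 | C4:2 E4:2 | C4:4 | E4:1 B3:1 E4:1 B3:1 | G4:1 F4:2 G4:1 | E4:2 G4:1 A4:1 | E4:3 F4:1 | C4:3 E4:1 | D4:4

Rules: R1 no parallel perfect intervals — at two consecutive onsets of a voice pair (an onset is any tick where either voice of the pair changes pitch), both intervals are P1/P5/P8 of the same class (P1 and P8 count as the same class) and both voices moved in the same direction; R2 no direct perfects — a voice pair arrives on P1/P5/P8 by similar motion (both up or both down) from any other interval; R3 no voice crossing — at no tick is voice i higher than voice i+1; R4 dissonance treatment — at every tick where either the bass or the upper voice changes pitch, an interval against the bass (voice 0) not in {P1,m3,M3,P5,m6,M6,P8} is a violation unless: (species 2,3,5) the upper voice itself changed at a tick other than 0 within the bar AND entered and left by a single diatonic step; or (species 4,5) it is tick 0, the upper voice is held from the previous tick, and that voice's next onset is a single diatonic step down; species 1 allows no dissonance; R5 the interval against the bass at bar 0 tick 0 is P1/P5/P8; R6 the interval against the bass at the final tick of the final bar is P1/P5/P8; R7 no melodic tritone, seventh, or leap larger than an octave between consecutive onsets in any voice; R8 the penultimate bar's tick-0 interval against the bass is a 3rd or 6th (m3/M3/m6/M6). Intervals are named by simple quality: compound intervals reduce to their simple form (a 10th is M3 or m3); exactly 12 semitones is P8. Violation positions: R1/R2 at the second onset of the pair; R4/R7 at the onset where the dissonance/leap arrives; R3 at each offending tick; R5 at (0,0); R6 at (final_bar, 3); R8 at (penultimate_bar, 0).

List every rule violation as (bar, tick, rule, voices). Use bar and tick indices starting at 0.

(6, 0, R2, (0, 1))
(8, 0, R1, (0, 1))

bar 0: v0=D3 v1=D4 downbeat P8
bar 1: v0=E3 v1=C4 downbeat m6
bar 2: v0=F3 v1=C4 downbeat P5
bar 3: v0=G3 v1=E4 downbeat M6
bar 4: v0=B3 v1=G4 downbeat m6
bar 5: v0=C4 v1=E4 downbeat M3
bar 6: v0=A3 v1=E4 downbeat P5
bar 7: v0=E3 v1=C4 downbeat m6
bar 8: v0=D3 v1=D4 downbeat P8
  -> R2 @ bar 6 tick 0 v(0, 1): C4/A4 M6 -> A3/E4 P5 similar
  -> R1 @ bar 8 tick 0 v(0, 1): E3/E4 P8 -> D3/D4 P8 similar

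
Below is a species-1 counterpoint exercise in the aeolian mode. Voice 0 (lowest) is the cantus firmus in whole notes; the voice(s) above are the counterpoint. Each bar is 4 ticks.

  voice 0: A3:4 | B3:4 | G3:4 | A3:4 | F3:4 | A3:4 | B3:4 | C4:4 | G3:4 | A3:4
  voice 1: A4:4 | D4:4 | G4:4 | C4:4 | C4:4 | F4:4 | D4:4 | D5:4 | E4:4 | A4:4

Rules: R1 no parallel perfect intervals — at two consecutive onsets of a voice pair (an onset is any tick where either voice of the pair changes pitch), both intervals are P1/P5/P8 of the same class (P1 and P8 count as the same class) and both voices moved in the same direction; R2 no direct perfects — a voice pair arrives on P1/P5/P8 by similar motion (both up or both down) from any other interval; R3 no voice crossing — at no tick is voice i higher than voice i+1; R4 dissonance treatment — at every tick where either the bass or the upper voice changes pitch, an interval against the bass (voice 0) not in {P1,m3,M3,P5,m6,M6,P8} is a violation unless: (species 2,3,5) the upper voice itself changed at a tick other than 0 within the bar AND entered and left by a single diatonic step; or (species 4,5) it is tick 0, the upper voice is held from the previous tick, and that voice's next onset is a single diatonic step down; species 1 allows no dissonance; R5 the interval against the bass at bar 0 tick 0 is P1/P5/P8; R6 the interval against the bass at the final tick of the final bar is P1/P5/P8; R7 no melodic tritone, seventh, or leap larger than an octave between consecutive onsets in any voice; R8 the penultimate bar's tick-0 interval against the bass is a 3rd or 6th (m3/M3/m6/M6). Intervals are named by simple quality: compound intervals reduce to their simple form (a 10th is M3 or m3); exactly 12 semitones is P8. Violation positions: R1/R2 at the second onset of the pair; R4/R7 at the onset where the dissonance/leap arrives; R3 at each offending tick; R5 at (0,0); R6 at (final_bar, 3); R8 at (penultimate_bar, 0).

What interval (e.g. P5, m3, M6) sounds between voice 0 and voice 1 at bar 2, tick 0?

P8

voice 0=G3 voice 1=G4 -> P8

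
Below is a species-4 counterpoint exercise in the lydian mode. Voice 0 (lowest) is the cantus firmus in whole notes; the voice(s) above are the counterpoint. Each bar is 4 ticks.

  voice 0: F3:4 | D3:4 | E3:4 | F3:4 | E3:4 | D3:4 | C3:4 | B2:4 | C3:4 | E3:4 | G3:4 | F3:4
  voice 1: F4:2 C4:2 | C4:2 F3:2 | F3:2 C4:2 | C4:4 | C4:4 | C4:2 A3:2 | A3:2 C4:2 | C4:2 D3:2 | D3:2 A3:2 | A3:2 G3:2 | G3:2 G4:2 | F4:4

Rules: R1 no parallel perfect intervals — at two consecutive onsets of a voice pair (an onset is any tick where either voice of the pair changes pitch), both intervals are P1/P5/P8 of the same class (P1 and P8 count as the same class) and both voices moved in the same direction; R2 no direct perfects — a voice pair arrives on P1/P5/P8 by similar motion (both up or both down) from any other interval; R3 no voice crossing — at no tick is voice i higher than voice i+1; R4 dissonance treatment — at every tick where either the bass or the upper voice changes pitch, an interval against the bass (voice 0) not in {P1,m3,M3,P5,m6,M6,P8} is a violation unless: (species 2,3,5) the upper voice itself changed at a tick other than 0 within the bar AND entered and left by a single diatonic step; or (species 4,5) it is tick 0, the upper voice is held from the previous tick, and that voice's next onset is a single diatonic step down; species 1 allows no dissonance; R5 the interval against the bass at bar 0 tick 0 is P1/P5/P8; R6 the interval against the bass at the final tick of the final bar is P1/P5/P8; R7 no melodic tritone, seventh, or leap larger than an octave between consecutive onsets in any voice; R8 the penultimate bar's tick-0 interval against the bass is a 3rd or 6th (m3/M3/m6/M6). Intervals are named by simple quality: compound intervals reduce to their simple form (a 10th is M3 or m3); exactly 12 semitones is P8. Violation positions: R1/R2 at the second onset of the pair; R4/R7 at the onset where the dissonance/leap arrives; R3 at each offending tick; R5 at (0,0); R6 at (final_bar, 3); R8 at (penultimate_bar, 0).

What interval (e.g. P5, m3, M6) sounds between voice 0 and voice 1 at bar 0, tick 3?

P5

voice 0=F3 voice 1=C4 -> P5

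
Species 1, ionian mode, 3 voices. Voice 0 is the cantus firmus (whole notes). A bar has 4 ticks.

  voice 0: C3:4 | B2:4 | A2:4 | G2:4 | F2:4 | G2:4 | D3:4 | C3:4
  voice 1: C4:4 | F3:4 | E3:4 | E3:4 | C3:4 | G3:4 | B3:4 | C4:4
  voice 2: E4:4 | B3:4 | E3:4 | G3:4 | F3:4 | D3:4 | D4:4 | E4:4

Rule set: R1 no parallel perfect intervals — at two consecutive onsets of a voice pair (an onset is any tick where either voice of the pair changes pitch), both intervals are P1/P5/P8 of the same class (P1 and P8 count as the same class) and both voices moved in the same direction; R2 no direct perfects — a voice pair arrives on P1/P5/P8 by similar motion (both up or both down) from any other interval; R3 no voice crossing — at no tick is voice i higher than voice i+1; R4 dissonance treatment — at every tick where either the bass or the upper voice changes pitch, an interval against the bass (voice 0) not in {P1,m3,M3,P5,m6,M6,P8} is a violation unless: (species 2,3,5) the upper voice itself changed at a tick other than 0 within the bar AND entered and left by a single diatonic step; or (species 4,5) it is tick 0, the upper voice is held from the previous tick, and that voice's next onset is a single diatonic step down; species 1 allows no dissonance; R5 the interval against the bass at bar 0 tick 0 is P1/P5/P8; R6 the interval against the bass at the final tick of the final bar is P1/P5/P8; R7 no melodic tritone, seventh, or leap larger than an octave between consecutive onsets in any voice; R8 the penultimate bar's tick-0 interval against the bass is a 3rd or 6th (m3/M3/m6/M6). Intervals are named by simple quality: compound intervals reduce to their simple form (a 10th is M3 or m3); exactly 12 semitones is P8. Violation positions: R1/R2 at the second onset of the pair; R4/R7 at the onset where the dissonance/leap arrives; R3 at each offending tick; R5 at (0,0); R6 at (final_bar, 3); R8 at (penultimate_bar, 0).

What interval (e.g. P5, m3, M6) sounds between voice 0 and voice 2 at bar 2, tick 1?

P5

voice 0=A2 voice 2=E3 -> P5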